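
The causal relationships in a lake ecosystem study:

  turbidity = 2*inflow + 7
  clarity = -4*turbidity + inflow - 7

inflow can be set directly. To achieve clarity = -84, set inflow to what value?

Substituting into the clarity equation gives clarity = -7*inflow - 35.
Solve -7*inflow - 35 = -84: inflow = (-84 + 35) / -7 = 7.

inflow = 7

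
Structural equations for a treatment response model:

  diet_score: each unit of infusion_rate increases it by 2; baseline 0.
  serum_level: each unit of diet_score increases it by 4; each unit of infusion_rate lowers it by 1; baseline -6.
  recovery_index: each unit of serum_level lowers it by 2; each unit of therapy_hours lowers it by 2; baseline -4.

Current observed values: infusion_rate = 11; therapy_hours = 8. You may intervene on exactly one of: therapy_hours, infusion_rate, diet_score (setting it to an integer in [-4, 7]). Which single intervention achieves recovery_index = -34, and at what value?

Intervening on therapy_hours: recovery_index = -2*therapy_hours - 146. Reaching -34 requires therapy_hours = -56, outside [-4, 7].
Intervening on infusion_rate: recovery_index = -14*infusion_rate - 8. Reaching -34 requires infusion_rate = 13/7, not an integer.
Intervening on diet_score: with other inputs at their observed values, recovery_index = -8*diet_score + 14. Solving for -34 gives diet_score = 6, within [-4, 7].

set diet_score = 6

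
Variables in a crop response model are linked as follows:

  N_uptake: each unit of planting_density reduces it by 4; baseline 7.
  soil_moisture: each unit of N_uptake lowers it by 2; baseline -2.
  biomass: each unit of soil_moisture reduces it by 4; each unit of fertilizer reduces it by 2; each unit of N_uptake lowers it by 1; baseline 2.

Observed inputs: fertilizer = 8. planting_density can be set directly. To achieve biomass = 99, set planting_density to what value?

Substituting into the soil_moisture equation gives soil_moisture = 8*planting_density - 16.
Substituting into the biomass equation gives biomass = -28*planting_density + 43.
Solve -28*planting_density + 43 = 99: planting_density = (99 - 43) / -28 = -2.

planting_density = -2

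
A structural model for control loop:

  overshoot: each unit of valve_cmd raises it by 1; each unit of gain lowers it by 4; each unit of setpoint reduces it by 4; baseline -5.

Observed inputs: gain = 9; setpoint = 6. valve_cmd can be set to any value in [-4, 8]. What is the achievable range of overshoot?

Substituting into the overshoot equation gives overshoot = valve_cmd - 65.
Linear in valve_cmd, so extremes are at the endpoints: valve_cmd = -4 gives overshoot = -69; valve_cmd = 8 gives overshoot = -57.

-69 to -57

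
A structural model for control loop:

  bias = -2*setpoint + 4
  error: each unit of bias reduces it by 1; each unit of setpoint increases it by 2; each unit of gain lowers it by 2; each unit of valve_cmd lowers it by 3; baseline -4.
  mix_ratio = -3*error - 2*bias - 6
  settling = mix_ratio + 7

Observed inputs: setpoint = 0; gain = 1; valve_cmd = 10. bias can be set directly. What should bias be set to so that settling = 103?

bias = -6

Intervening on bias fixes its value directly, overriding its dependence on setpoint.
Substituting into the error equation gives error = -bias - 36.
mix_ratio becomes bias + 102.
Substituting into the settling equation gives settling = bias + 109.
Solve bias + 109 = 103: bias = (103 - 109) / 1 = -6.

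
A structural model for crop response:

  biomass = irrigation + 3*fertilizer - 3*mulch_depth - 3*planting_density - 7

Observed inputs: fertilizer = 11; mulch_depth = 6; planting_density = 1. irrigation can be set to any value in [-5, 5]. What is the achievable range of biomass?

0 to 10

Substituting into the biomass equation gives biomass = irrigation + 5.
Linear in irrigation, so extremes are at the endpoints: irrigation = -5 gives biomass = 0; irrigation = 5 gives biomass = 10.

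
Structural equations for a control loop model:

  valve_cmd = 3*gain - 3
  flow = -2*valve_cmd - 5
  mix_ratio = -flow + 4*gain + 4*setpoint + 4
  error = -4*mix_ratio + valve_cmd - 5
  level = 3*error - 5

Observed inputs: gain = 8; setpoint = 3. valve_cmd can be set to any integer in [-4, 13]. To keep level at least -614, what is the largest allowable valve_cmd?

Intervening on valve_cmd fixes its value directly, overriding its dependence on gain.
Substituting into the mix_ratio equation gives mix_ratio = 2*valve_cmd + 53.
Substituting into the error equation gives error = -7*valve_cmd - 217.
level becomes -21*valve_cmd - 656.
Require -21*valve_cmd - 656 ≥ -614, so valve_cmd ≤ -2.
The largest integer in [-4, 13] satisfying this is -2.

valve_cmd = -2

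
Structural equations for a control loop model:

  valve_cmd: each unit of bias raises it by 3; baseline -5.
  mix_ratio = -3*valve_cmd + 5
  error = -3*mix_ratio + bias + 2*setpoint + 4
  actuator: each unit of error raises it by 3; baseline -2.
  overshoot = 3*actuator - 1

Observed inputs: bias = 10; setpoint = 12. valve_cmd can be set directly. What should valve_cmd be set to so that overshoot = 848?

valve_cmd = 8

Intervening on valve_cmd fixes its value directly, overriding its dependence on bias.
Substituting into the error equation gives error = 9*valve_cmd + 23.
Substituting into the actuator equation gives actuator = 27*valve_cmd + 67.
Substituting into the overshoot equation gives overshoot = 81*valve_cmd + 200.
Solve 81*valve_cmd + 200 = 848: valve_cmd = (848 - 200) / 81 = 8.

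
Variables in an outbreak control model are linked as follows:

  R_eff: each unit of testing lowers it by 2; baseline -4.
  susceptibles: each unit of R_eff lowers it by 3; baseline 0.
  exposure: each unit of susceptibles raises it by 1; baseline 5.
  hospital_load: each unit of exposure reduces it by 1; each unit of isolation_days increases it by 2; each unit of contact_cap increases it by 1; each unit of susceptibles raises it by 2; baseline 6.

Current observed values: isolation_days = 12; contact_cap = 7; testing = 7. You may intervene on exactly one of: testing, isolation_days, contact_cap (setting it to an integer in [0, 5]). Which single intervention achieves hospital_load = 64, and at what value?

Intervening on testing: hospital_load = 6*testing + 44. Reaching 64 requires testing = 10/3, not an integer.
Intervening on isolation_days: with other inputs at their observed values, hospital_load = 2*isolation_days + 62. Solving for 64 gives isolation_days = 1, within [0, 5].
Intervening on contact_cap: hospital_load = contact_cap + 79. Reaching 64 requires contact_cap = -15, outside [0, 5].

set isolation_days = 1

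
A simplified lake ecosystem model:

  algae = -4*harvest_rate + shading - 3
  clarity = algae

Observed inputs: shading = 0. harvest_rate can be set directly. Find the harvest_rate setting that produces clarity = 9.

harvest_rate = -3

Substituting into the algae equation gives algae = -4*harvest_rate - 3.
This gives clarity = -4*harvest_rate - 3.
Solve -4*harvest_rate - 3 = 9: harvest_rate = (9 + 3) / -4 = -3.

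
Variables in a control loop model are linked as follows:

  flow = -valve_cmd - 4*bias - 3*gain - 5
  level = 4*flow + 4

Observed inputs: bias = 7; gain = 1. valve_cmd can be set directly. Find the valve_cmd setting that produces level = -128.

valve_cmd = -3

Substituting into the flow equation gives flow = -valve_cmd - 36.
Substituting into the level equation gives level = -4*valve_cmd - 140.
Solve -4*valve_cmd - 140 = -128: valve_cmd = (-128 + 140) / -4 = -3.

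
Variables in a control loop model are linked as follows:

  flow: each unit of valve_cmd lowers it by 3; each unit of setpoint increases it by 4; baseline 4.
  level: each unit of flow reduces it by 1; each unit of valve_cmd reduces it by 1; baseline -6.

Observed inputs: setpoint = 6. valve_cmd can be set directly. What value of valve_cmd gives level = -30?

valve_cmd = 2

Substituting into the flow equation gives flow = -3*valve_cmd + 28.
This gives level = 2*valve_cmd - 34.
Solve 2*valve_cmd - 34 = -30: valve_cmd = (-30 + 34) / 2 = 2.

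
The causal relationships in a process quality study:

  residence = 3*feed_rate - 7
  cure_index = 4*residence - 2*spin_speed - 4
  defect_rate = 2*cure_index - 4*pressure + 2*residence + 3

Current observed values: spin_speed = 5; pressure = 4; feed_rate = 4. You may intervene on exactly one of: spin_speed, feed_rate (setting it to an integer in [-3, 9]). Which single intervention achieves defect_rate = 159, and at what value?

set feed_rate = 9

Intervening on spin_speed: defect_rate = -4*spin_speed + 29. Reaching 159 requires spin_speed = -65/2, not an integer.
Intervening on feed_rate: with other inputs at their observed values, defect_rate = 30*feed_rate - 111. Solving for 159 gives feed_rate = 9, within [-3, 9].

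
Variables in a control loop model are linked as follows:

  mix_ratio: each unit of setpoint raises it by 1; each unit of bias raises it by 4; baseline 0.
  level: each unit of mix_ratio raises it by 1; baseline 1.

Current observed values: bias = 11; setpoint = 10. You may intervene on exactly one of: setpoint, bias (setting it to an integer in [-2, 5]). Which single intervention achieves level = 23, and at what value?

Intervening on setpoint: level = setpoint + 45. Reaching 23 requires setpoint = -22, outside [-2, 5].
Intervening on bias: with other inputs at their observed values, level = 4*bias + 11. Solving for 23 gives bias = 3, within [-2, 5].

set bias = 3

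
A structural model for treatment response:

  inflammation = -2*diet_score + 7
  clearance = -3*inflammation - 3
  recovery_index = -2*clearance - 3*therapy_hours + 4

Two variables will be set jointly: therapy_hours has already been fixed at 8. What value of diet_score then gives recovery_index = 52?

With therapy_hours held at 8:
Substituting into the clearance equation gives clearance = 6*diet_score - 24.
This gives recovery_index = -12*diet_score + 28.
Solve -12*diet_score + 28 = 52: diet_score = (52 - 28) / -12 = -2.

diet_score = -2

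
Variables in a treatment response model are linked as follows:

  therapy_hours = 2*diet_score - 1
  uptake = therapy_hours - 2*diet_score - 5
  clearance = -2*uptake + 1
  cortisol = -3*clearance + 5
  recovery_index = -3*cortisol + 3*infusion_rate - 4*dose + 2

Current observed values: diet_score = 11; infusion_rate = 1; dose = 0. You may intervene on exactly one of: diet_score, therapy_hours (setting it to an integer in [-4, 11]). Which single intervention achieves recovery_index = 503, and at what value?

Intervening on diet_score: the paths from diet_score to recovery_index cancel (net effect zero), leaving recovery_index = 107; 503 is unreachable this way.
Intervening on therapy_hours: with other inputs at their observed values, recovery_index = -18*therapy_hours + 485. Solving for 503 gives therapy_hours = -1, within [-4, 11].

set therapy_hours = -1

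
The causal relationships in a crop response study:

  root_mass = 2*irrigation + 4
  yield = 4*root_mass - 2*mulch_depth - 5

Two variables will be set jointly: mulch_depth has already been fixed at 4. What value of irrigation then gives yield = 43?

irrigation = 5

With mulch_depth held at 4:
Substituting into the yield equation gives yield = 8*irrigation + 3.
Solve 8*irrigation + 3 = 43: irrigation = (43 - 3) / 8 = 5.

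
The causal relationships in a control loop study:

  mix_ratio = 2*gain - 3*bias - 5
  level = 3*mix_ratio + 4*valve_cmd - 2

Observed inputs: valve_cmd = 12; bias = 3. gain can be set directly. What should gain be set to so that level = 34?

gain = 5

Substituting into the mix_ratio equation gives mix_ratio = 2*gain - 14.
Substituting into the level equation gives level = 6*gain + 4.
Solve 6*gain + 4 = 34: gain = (34 - 4) / 6 = 5.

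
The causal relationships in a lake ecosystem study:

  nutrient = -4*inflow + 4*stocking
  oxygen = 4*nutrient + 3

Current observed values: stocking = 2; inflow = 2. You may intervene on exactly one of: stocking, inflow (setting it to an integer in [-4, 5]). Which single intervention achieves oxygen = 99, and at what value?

set inflow = -4

Intervening on stocking: oxygen = 16*stocking - 29. Reaching 99 requires stocking = 8, outside [-4, 5].
Intervening on inflow: with other inputs at their observed values, oxygen = -16*inflow + 35. Solving for 99 gives inflow = -4, within [-4, 5].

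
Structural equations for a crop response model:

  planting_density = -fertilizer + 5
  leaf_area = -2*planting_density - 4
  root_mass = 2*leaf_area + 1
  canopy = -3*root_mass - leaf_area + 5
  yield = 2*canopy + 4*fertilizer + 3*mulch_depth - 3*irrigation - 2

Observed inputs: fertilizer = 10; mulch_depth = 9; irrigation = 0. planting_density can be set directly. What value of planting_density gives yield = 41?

planting_density = -3

Intervening on planting_density fixes its value directly, overriding its dependence on fertilizer.
Substituting into the root_mass equation gives root_mass = -4*planting_density - 7.
So canopy = 14*planting_density + 30.
So yield = 28*planting_density + 125.
Solve 28*planting_density + 125 = 41: planting_density = (41 - 125) / 28 = -3.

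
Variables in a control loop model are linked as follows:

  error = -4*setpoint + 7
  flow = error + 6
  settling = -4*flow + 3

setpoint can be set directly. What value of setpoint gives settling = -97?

setpoint = -3

Substituting into the flow equation gives flow = -4*setpoint + 13.
So settling = 16*setpoint - 49.
Solve 16*setpoint - 49 = -97: setpoint = (-97 + 49) / 16 = -3.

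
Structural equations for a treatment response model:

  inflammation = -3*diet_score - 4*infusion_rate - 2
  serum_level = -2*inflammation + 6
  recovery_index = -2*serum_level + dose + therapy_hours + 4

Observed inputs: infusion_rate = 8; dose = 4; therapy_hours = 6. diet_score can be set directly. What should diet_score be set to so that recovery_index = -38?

diet_score = -8

Substituting into the inflammation equation gives inflammation = -3*diet_score - 34.
Substituting into the serum_level equation gives serum_level = 6*diet_score + 74.
Substituting into the recovery_index equation gives recovery_index = -12*diet_score - 134.
Solve -12*diet_score - 134 = -38: diet_score = (-38 + 134) / -12 = -8.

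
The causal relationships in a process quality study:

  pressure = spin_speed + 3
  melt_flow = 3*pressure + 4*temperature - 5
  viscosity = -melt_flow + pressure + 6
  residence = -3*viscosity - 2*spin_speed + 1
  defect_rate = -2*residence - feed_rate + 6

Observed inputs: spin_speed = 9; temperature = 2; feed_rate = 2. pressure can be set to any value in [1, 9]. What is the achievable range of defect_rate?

-52 to 44

Intervening on pressure fixes its value directly, overriding its dependence on spin_speed.
Substituting into the melt_flow equation gives melt_flow = 3*pressure + 3.
This gives viscosity = -2*pressure + 3.
Substituting into the residence equation gives residence = 6*pressure - 26.
This gives defect_rate = -12*pressure + 56.
Linear in pressure, so extremes are at the endpoints: pressure = 1 gives defect_rate = 44; pressure = 9 gives defect_rate = -52.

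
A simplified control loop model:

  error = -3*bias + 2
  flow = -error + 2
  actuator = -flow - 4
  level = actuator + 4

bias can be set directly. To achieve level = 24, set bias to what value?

bias = -8

Substituting into the flow equation gives flow = 3*bias.
So actuator = -3*bias - 4.
So level = -3*bias.
Solve -3*bias = 24: bias = 24 / -3 = -8.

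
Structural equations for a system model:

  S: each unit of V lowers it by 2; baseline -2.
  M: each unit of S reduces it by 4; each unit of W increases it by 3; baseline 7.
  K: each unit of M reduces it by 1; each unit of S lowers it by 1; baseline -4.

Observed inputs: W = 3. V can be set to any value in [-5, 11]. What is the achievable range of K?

-92 to 4

Substituting into the M equation gives M = 8*V + 24.
This gives K = -6*V - 26.
Linear in V, so extremes are at the endpoints: V = -5 gives K = 4; V = 11 gives K = -92.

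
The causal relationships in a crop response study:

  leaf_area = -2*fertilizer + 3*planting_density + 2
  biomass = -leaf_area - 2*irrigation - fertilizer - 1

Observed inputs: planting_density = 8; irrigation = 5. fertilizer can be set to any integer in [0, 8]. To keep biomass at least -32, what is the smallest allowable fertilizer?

Substituting into the leaf_area equation gives leaf_area = -2*fertilizer + 26.
This gives biomass = fertilizer - 37.
Require fertilizer - 37 ≥ -32, so fertilizer ≥ 5.
The smallest integer in [0, 8] satisfying this is 5.

fertilizer = 5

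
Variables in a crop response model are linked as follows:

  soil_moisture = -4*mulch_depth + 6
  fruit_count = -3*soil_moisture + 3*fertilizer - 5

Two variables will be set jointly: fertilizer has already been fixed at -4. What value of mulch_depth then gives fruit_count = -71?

mulch_depth = -3

With fertilizer held at -4:
Substituting into the fruit_count equation gives fruit_count = 12*mulch_depth - 35.
Solve 12*mulch_depth - 35 = -71: mulch_depth = (-71 + 35) / 12 = -3.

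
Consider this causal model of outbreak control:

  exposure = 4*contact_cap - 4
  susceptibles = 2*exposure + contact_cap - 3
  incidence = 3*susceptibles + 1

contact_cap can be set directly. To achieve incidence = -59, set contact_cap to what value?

contact_cap = -1

Substituting into the susceptibles equation gives susceptibles = 9*contact_cap - 11.
So incidence = 27*contact_cap - 32.
Solve 27*contact_cap - 32 = -59: contact_cap = (-59 + 32) / 27 = -1.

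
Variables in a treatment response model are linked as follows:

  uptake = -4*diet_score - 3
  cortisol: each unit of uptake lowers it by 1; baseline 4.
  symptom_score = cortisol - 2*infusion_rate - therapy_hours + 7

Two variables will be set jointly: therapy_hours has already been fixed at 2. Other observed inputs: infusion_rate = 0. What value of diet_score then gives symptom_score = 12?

diet_score = 0

With therapy_hours held at 2:
Substituting into the cortisol equation gives cortisol = 4*diet_score + 7.
symptom_score becomes 4*diet_score + 12.
Solve 4*diet_score + 12 = 12: diet_score = (12 - 12) / 4 = 0.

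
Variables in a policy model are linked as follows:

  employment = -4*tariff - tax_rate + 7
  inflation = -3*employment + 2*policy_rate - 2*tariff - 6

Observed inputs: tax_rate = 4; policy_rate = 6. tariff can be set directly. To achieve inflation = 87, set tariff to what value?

tariff = 9

Substituting into the employment equation gives employment = -4*tariff + 3.
So inflation = 10*tariff - 3.
Solve 10*tariff - 3 = 87: tariff = (87 + 3) / 10 = 9.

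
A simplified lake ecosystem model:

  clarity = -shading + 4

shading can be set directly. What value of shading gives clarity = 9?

Solve -shading + 4 = 9: shading = (9 - 4) / -1 = -5.

shading = -5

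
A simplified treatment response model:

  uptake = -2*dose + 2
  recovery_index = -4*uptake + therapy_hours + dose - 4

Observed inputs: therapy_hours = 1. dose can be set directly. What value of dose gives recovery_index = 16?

dose = 3

Substituting into the recovery_index equation gives recovery_index = 9*dose - 11.
Solve 9*dose - 11 = 16: dose = (16 + 11) / 9 = 3.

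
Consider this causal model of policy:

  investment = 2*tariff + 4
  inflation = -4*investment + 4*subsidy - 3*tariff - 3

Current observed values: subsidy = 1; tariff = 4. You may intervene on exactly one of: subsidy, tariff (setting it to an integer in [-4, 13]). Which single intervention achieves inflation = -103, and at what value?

Intervening on subsidy: inflation = 4*subsidy - 63. Reaching -103 requires subsidy = -10, outside [-4, 13].
Intervening on tariff: with other inputs at their observed values, inflation = -11*tariff - 15. Solving for -103 gives tariff = 8, within [-4, 13].

set tariff = 8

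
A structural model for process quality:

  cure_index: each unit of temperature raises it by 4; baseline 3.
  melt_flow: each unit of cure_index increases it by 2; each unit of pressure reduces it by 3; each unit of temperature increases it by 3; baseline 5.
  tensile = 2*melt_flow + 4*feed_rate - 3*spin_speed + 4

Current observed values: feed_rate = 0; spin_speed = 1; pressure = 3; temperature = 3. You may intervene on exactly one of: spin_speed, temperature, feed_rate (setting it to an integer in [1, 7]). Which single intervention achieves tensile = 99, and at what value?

set feed_rate = 7

Intervening on spin_speed: tensile = -3*spin_speed + 74. Reaching 99 requires spin_speed = -25/3, not an integer.
Intervening on temperature: tensile = 22*temperature + 5. Reaching 99 requires temperature = 47/11, not an integer.
Intervening on feed_rate: with other inputs at their observed values, tensile = 4*feed_rate + 71. Solving for 99 gives feed_rate = 7, within [1, 7].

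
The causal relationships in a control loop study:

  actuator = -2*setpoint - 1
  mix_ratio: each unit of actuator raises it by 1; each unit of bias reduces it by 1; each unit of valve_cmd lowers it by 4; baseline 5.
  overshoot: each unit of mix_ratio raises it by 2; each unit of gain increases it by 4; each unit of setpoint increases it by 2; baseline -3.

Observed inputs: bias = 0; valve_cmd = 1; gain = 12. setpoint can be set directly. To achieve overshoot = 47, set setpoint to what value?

Substituting into the mix_ratio equation gives mix_ratio = -2*setpoint.
Substituting into the overshoot equation gives overshoot = -2*setpoint + 45.
Solve -2*setpoint + 45 = 47: setpoint = (47 - 45) / -2 = -1.

setpoint = -1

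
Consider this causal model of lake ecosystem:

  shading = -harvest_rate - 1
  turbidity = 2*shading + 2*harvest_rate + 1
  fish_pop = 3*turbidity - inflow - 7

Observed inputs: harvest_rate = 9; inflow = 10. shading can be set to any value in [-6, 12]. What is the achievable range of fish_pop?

Intervening on shading fixes its value directly, overriding its dependence on harvest_rate.
Substituting into the turbidity equation gives turbidity = 2*shading + 19.
This gives fish_pop = 6*shading + 40.
Linear in shading, so extremes are at the endpoints: shading = -6 gives fish_pop = 4; shading = 12 gives fish_pop = 112.

4 to 112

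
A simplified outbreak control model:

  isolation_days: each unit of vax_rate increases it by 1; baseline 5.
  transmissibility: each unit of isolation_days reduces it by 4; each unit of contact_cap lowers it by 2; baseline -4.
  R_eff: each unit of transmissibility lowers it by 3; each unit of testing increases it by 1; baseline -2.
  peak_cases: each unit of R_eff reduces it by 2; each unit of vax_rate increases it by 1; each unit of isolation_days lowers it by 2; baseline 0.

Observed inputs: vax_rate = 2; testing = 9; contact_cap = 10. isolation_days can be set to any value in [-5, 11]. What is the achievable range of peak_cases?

Intervening on isolation_days fixes its value directly, overriding its dependence on vax_rate.
Substituting into the transmissibility equation gives transmissibility = -4*isolation_days - 24.
Substituting into the R_eff equation gives R_eff = 12*isolation_days + 79.
So peak_cases = -26*isolation_days - 156.
Linear in isolation_days, so extremes are at the endpoints: isolation_days = -5 gives peak_cases = -26; isolation_days = 11 gives peak_cases = -442.

-442 to -26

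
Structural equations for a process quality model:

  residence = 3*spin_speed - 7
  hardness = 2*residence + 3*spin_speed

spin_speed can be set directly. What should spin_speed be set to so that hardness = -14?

Substituting into the hardness equation gives hardness = 9*spin_speed - 14.
Solve 9*spin_speed - 14 = -14: spin_speed = (-14 + 14) / 9 = 0.

spin_speed = 0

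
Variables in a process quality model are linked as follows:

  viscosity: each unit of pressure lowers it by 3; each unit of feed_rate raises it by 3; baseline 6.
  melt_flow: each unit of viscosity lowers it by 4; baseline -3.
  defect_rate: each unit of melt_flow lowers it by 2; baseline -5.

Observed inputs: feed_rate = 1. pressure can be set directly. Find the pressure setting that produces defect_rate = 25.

pressure = 2

Substituting into the viscosity equation gives viscosity = -3*pressure + 9.
So melt_flow = 12*pressure - 39.
Substituting into the defect_rate equation gives defect_rate = -24*pressure + 73.
Solve -24*pressure + 73 = 25: pressure = (25 - 73) / -24 = 2.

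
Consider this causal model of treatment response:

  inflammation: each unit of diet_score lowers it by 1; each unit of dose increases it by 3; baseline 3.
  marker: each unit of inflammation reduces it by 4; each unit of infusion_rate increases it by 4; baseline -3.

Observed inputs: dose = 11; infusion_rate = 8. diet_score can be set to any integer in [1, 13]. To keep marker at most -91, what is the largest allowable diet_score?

diet_score = 6

Substituting into the inflammation equation gives inflammation = -diet_score + 36.
marker becomes 4*diet_score - 115.
Require 4*diet_score - 115 ≤ -91, so diet_score ≤ 6.
The largest integer in [1, 13] satisfying this is 6.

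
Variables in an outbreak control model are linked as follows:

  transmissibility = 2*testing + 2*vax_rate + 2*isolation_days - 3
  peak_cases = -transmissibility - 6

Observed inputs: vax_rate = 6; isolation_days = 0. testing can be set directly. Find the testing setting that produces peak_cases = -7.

testing = -4

Substituting into the transmissibility equation gives transmissibility = 2*testing + 9.
Substituting into the peak_cases equation gives peak_cases = -2*testing - 15.
Solve -2*testing - 15 = -7: testing = (-7 + 15) / -2 = -4.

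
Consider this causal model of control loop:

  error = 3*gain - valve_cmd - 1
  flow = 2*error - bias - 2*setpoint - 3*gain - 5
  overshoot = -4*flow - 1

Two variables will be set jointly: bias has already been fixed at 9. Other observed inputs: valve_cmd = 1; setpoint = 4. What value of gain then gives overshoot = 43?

gain = 5

With bias held at 9:
Substituting into the error equation gives error = 3*gain - 2.
This gives flow = 3*gain - 26.
So overshoot = -12*gain + 103.
Solve -12*gain + 103 = 43: gain = (43 - 103) / -12 = 5.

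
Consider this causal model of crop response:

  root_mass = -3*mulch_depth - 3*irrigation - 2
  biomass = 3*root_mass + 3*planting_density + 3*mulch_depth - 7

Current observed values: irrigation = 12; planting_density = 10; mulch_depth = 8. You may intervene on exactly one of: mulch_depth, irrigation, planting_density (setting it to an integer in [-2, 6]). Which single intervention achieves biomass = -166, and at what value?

set planting_density = 1

Intervening on mulch_depth: biomass = -6*mulch_depth - 91. Reaching -166 requires mulch_depth = 25/2, not an integer.
Intervening on irrigation: biomass = -9*irrigation - 31. Reaching -166 requires irrigation = 15, outside [-2, 6].
Intervening on planting_density: with other inputs at their observed values, biomass = 3*planting_density - 169. Solving for -166 gives planting_density = 1, within [-2, 6].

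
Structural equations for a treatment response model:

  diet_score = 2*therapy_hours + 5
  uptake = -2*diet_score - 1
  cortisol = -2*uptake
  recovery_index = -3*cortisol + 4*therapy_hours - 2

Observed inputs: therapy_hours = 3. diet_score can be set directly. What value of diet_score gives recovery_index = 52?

Intervening on diet_score fixes its value directly, overriding its dependence on therapy_hours.
Substituting into the cortisol equation gives cortisol = 4*diet_score + 2.
This gives recovery_index = -12*diet_score + 4.
Solve -12*diet_score + 4 = 52: diet_score = (52 - 4) / -12 = -4.

diet_score = -4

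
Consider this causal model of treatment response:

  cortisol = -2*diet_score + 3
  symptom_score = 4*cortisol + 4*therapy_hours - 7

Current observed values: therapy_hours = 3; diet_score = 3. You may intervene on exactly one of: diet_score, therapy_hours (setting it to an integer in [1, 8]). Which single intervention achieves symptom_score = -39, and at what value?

set diet_score = 7

Intervening on diet_score: with other inputs at their observed values, symptom_score = -8*diet_score + 17. Solving for -39 gives diet_score = 7, within [1, 8].
Intervening on therapy_hours: symptom_score = 4*therapy_hours - 19. Reaching -39 requires therapy_hours = -5, outside [1, 8].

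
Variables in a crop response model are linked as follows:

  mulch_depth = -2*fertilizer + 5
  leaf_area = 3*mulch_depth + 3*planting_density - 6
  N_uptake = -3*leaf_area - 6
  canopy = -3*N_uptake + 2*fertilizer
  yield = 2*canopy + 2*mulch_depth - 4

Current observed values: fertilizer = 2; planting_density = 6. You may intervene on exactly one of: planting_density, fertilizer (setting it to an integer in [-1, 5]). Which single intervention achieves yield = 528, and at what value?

Intervening on planting_density: yield = 54*planting_density - 12. Reaching 528 requires planting_density = 10, outside [-1, 5].
Intervening on fertilizer: with other inputs at their observed values, yield = -108*fertilizer + 528. Solving for 528 gives fertilizer = 0, within [-1, 5].

set fertilizer = 0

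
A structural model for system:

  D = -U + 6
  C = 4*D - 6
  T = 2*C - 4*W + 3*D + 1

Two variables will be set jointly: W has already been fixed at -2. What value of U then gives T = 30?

With W held at -2:
Substituting into the C equation gives C = -4*U + 18.
T becomes -11*U + 63.
Solve -11*U + 63 = 30: U = (30 - 63) / -11 = 3.

U = 3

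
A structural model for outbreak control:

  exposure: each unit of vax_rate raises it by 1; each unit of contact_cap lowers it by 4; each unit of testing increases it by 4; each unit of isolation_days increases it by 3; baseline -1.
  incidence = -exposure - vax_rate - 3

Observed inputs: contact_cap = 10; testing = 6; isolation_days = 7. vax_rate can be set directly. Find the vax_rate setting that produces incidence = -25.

Substituting into the exposure equation gives exposure = vax_rate + 4.
So incidence = -2*vax_rate - 7.
Solve -2*vax_rate - 7 = -25: vax_rate = (-25 + 7) / -2 = 9.

vax_rate = 9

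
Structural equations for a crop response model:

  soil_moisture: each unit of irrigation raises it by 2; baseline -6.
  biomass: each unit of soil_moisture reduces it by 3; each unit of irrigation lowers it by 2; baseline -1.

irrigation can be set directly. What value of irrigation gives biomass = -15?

Substituting into the biomass equation gives biomass = -8*irrigation + 17.
Solve -8*irrigation + 17 = -15: irrigation = (-15 - 17) / -8 = 4.

irrigation = 4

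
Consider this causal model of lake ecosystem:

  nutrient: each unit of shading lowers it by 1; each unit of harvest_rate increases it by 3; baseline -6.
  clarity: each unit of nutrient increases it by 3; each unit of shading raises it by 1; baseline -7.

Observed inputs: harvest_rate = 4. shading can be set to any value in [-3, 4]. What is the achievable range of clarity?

3 to 17

Substituting into the nutrient equation gives nutrient = -shading + 6.
This gives clarity = -2*shading + 11.
Linear in shading, so extremes are at the endpoints: shading = -3 gives clarity = 17; shading = 4 gives clarity = 3.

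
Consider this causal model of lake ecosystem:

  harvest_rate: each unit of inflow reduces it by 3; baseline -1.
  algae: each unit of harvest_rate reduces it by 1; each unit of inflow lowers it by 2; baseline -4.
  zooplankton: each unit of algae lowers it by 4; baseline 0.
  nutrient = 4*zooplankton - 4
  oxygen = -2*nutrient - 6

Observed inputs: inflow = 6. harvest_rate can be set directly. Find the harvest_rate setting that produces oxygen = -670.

Intervening on harvest_rate fixes its value directly, overriding its dependence on inflow.
Substituting into the algae equation gives algae = -harvest_rate - 16.
This gives zooplankton = 4*harvest_rate + 64.
So nutrient = 16*harvest_rate + 252.
oxygen becomes -32*harvest_rate - 510.
Solve -32*harvest_rate - 510 = -670: harvest_rate = (-670 + 510) / -32 = 5.

harvest_rate = 5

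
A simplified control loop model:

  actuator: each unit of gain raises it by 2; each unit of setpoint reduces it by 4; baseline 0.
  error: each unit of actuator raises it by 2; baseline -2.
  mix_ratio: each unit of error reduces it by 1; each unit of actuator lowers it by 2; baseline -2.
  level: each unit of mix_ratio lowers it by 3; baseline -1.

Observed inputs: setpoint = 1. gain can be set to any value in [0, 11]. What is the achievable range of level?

Substituting into the actuator equation gives actuator = 2*gain - 4.
Substituting into the error equation gives error = 4*gain - 10.
mix_ratio becomes -8*gain + 16.
level becomes 24*gain - 49.
Linear in gain, so extremes are at the endpoints: gain = 0 gives level = -49; gain = 11 gives level = 215.

-49 to 215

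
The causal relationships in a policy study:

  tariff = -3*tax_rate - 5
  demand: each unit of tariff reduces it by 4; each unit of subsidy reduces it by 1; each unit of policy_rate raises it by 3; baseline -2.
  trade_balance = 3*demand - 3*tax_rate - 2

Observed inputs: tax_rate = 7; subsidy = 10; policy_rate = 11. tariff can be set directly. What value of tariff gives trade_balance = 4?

Intervening on tariff fixes its value directly, overriding its dependence on tax_rate.
Substituting into the demand equation gives demand = -4*tariff + 21.
So trade_balance = -12*tariff + 40.
Solve -12*tariff + 40 = 4: tariff = (4 - 40) / -12 = 3.

tariff = 3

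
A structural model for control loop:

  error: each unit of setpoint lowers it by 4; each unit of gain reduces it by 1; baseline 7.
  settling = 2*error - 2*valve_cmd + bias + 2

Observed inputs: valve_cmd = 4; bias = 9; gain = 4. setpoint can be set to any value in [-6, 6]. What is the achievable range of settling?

-39 to 57

Substituting into the error equation gives error = -4*setpoint + 3.
Substituting into the settling equation gives settling = -8*setpoint + 9.
Linear in setpoint, so extremes are at the endpoints: setpoint = -6 gives settling = 57; setpoint = 6 gives settling = -39.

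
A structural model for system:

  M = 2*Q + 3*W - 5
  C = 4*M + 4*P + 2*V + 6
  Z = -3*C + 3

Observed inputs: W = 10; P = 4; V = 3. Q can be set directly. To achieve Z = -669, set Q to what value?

Q = 12

Substituting into the M equation gives M = 2*Q + 25.
Substituting into the C equation gives C = 8*Q + 128.
This gives Z = -24*Q - 381.
Solve -24*Q - 381 = -669: Q = (-669 + 381) / -24 = 12.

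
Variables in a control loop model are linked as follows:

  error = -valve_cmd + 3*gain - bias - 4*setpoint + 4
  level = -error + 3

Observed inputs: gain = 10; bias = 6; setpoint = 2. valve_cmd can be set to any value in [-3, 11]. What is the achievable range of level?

Substituting into the error equation gives error = -valve_cmd + 20.
Substituting into the level equation gives level = valve_cmd - 17.
Linear in valve_cmd, so extremes are at the endpoints: valve_cmd = -3 gives level = -20; valve_cmd = 11 gives level = -6.

-20 to -6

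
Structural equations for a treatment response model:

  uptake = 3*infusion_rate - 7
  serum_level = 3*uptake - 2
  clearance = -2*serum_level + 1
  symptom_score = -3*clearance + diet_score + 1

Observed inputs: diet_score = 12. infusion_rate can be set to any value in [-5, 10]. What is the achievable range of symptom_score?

-398 to 412

Substituting into the serum_level equation gives serum_level = 9*infusion_rate - 23.
Substituting into the clearance equation gives clearance = -18*infusion_rate + 47.
Substituting into the symptom_score equation gives symptom_score = 54*infusion_rate - 128.
Linear in infusion_rate, so extremes are at the endpoints: infusion_rate = -5 gives symptom_score = -398; infusion_rate = 10 gives symptom_score = 412.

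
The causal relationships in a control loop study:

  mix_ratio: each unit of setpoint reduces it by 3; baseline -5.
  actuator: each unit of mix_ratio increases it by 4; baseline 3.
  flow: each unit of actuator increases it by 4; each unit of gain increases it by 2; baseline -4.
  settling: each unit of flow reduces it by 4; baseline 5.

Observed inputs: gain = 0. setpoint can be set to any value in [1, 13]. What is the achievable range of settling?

485 to 2789

Substituting into the actuator equation gives actuator = -12*setpoint - 17.
So flow = -48*setpoint - 72.
Substituting into the settling equation gives settling = 192*setpoint + 293.
Linear in setpoint, so extremes are at the endpoints: setpoint = 1 gives settling = 485; setpoint = 13 gives settling = 2789.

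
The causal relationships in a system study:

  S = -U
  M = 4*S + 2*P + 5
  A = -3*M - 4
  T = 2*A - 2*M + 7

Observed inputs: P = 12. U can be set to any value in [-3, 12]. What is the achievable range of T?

-329 to 151

Substituting into the M equation gives M = -4*U + 29.
Substituting into the A equation gives A = 12*U - 91.
Substituting into the T equation gives T = 32*U - 233.
Linear in U, so extremes are at the endpoints: U = -3 gives T = -329; U = 12 gives T = 151.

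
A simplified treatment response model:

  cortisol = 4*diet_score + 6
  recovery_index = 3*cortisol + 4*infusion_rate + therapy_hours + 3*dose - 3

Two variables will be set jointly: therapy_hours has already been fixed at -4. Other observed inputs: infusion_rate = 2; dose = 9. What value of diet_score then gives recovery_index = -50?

diet_score = -8

With therapy_hours held at -4:
Substituting into the recovery_index equation gives recovery_index = 12*diet_score + 46.
Solve 12*diet_score + 46 = -50: diet_score = (-50 - 46) / 12 = -8.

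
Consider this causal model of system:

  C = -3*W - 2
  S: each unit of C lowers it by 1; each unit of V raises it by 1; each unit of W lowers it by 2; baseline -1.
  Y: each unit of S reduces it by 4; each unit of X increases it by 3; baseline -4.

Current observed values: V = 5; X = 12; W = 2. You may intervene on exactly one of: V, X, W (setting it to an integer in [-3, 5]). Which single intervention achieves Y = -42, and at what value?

set X = -2

Intervening on V: Y = -4*V + 20. Reaching -42 requires V = 31/2, not an integer.
Intervening on X: with other inputs at their observed values, Y = 3*X - 36. Solving for -42 gives X = -2, within [-3, 5].
Intervening on W: Y = -4*W + 8. Reaching -42 requires W = 25/2, not an integer.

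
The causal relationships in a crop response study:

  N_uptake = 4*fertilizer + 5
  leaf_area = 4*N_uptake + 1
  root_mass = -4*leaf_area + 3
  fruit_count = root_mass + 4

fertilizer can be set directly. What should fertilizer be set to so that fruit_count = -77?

fertilizer = 0

Substituting into the leaf_area equation gives leaf_area = 16*fertilizer + 21.
So root_mass = -64*fertilizer - 81.
So fruit_count = -64*fertilizer - 77.
Solve -64*fertilizer - 77 = -77: fertilizer = (-77 + 77) / -64 = 0.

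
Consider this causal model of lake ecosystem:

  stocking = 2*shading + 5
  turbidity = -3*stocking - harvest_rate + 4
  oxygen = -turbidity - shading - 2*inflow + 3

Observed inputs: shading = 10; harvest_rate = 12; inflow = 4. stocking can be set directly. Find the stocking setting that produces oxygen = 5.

stocking = 4

Intervening on stocking fixes its value directly, overriding its dependence on shading.
Substituting into the turbidity equation gives turbidity = -3*stocking - 8.
So oxygen = 3*stocking - 7.
Solve 3*stocking - 7 = 5: stocking = (5 + 7) / 3 = 4.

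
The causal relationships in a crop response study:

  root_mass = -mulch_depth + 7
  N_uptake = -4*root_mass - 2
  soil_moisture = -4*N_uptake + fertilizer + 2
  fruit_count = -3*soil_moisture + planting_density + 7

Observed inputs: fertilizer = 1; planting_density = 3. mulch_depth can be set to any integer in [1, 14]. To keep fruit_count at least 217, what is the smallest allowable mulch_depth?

mulch_depth = 12

Substituting into the N_uptake equation gives N_uptake = 4*mulch_depth - 30.
Substituting into the soil_moisture equation gives soil_moisture = -16*mulch_depth + 123.
Substituting into the fruit_count equation gives fruit_count = 48*mulch_depth - 359.
Require 48*mulch_depth - 359 ≥ 217, so mulch_depth ≥ 12.
The smallest integer in [1, 14] satisfying this is 12.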